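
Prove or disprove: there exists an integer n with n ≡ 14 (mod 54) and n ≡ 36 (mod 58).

n = 500

gcd(54, 58) = 2. A simultaneous solution exists iff 14 ≡ 36 (mod 2); here 14 mod 2 = 0 = 36 mod 2, so it does.
Write n = 14 + 54t. Then 54t ≡ 36 − 14 ≡ 22 (mod 58); dividing through by 2 gives 27t ≡ 11 (mod 29).
Note 27·14 = 378 ≡ 1 (mod 29) (as 378 − 1 = 13·29), so 27⁻¹ ≡ 14.
Multiplying by 14: t ≡ 14·11 = 154 ≡ 9 (mod 29).
Then n = 14 + 54·9 = 500.
Indeed 500 ≡ 14 (mod 54) and 500 ≡ 36 (mod 58).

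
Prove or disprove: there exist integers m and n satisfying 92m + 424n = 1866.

gcd(92, 424) = 4, so every integer of the form 92m + 424n is a multiple of 4.
But 1866 = 4·466 + 2, so 4 ∤ 1866.
So the equation is unsolvable over ℤ.

No, no such integers exist.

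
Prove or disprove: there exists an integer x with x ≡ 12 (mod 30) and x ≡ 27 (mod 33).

gcd(30, 33) = 3. A simultaneous solution exists iff 12 ≡ 27 (mod 3); here 12 mod 3 = 0 = 27 mod 3, so it does.
The integers ≡ 12 (mod 30) are 12, 42, 72, 102, 132, 162, 192, …; their remainders mod 33 are 12, 9, 6, 3, 0, 30, 27, so x = 192 is the first that is ≡ 27 (mod 33).
Check: 192 mod 30 = 12, 192 mod 33 = 27. ✓

x = 192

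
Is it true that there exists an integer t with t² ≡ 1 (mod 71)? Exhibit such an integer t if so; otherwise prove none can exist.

Take t = 1. Then 1² = 1, and since 0 ≤ 1 < 71 this is already reduced: 1² ≡ 1 (mod 71).

t = 1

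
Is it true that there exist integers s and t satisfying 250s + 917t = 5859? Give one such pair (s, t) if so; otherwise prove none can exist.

s = 658, t = -173

Since gcd(250, 917) = 1, every integer is an integer combination of 250 and 917.
Euclidean algorithm: 917 = 3·250 + 167, 250 = 1·167 + 83, 167 = 2·83 + 1, 83 = 83·1 + 0.
Unwinding: 1 = 167 − 2·83 = 167 − 2·(250 − 1·167) = −2·250 + 3·167 = −2·250 + 3·(917 − 3·250) = 3·917 − 11·250, i.e. 250·(-11) + 917·3 = 1.
Scaling by 5859 gives the particular solution (s, t) = (-64449, 17577).
Adding 71·917 to s and subtracting 71·250 from t gives the tidier solution (658, -173).
Indeed 250·658 + 917·(-173) = 164500 − 158641 = 5859.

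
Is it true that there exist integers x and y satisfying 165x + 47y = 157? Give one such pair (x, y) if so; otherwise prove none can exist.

x = 32, y = -109

Since gcd(165, 47) = 1, every integer is an integer combination of 165 and 47.
Euclidean algorithm: 165 = 3·47 + 24, 47 = 1·24 + 23, 24 = 1·23 + 1, 23 = 23·1 + 0.
Back-substituting, 1 = 24 − 1·23 = 24 − (47 − 1·24) = −47 + 2·24 = −47 + 2·(165 − 3·47) = 2·165 − 7·47; that is, 165·2 + 47·(-7) = 1.
Times 157: 165·314 + 47·(-1099) = 157, so (314, -1099) solves it.
The general solution is x = 314 + 47k, y = -1099 − 165k; taking k = -6 gives the smaller pair x = 32, y = -109.
Check: 165·32 + 47·(-109) = 5280 − 5123 = 157. ✓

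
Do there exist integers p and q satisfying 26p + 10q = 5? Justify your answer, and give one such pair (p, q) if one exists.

gcd(26, 10) = 2, so every integer of the form 26p + 10q is a multiple of 2.
But 5 is not a multiple of 2 (it leaves remainder 1).
So the equation is unsolvable over ℤ.

No, no such integers exist.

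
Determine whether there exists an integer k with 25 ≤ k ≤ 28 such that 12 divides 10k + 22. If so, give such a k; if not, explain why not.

For k = 25, 26, 27, 28 the values of 10k + 22 modulo 12 are 8, 6, 4, 2 respectively.
Since 0 is absent from this list, 12 ∤ 10k + 22 for every k with 25 ≤ k ≤ 28.

No, no such integer k in that range exists.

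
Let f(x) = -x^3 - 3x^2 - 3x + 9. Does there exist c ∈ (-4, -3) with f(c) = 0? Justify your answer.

f has no root in that interval.

The endpoint values f(-4) = 37 and f(-3) = 18 are both positive. Claim: f(x) > 0 for every x in (-4, -3).
Shift to the endpoint -3: with x = -3 − u (0 < u < 1), one computes f(-3 − u) = u^3 + 6u^2 + 12u + 18.
The nonzero coefficients here are all positive, so for u > 0 every term is positive (or zero), and the constant term 18 is strictly positive.
Therefore f(x) > 0 throughout (-4, -3), and f has no zero there.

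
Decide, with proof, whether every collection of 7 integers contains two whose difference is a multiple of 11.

Try 7 consecutive integers, 46, 47, …, 52. Their remainders mod 11 are 2, 3, 4, 5, 6, 7, 8 — pairwise different, as any 7 ≤ 11 consecutive integers have distinct residues.
The differences between them range over 1, …, 6, none of which is divisible by 11.

No; for instance {46, 47, 48, 49, 50, 51, 52} is a counterexample.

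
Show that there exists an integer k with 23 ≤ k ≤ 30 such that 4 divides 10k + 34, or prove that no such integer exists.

k = 23

k = 23 works, since 10·23 + 34 = 264 = 66·4.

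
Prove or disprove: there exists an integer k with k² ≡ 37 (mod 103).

No, no such integer exists.

103 is prime, so by Euler's criterion 37 is a square mod 103 iff 37^((103−1)/2) = 37^51 ≡ 1 (mod 103).
Repeated squaring mod 103: 37^2 = 1369 ≡ 30; 37^4 ≡ 30² = 900 ≡ 76; 37^8 ≡ 76² = 5776 ≡ 8; 37^16 ≡ 8² = 64 ≡ 64; 37^32 ≡ 64² = 4096 ≡ 79.
Since 51 = 32 + 16 + 2 + 1, 37^51 ≡ 79 · 64 · 30 · 37; multiplying out mod 103: 79·64 = 5056 ≡ 9, then 9·30 = 270 ≡ 64, then 64·37 = 2368 ≡ 102. Thus 37^51 ≡ 102 ≡ −1 (mod 103).
By Euler's criterion 37 is a quadratic non-residue mod 103: no k satisfies k² ≡ 37 (mod 103).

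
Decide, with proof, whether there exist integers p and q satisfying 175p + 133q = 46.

No, no such integers exist.

gcd(175, 133) = 7, so every integer of the form 175p + 133q is a multiple of 7.
However 46 leaves remainder 4 on division by 7.
Hence no integers p, q satisfy the equation.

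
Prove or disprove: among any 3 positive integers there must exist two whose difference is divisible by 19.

Consider the 3 integers 39, 40, 41. They lie in distinct residue classes modulo 19, since 3 ≤ 19.
No two share a residue, so no pair has difference divisible by 19; the claim fails for this set.

No; for instance {39, 40, 41} is a counterexample.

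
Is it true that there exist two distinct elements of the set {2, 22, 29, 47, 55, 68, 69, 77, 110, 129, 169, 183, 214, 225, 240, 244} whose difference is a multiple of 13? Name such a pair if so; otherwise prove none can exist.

Reduce each element mod 13: 2↦2, 22↦9, 29↦3, 47↦8, 55↦3, 68↦3, 69↦4, 77↦12, 110↦6, 129↦12, 169↦0, 183↦1, 214↦6, 225↦4, 240↦6, 244↦10. The residue 3 repeats (at 29 and 55), and 55 − 29 = 26 = 2·13.

29 and 55 are such a pair.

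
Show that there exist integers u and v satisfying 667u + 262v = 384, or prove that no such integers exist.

u = 32, v = -80

667 and 262 are coprime, so 667u + 262v ranges over all of ℤ.
Run the Euclidean algorithm on 667 and 262: 667 = 2·262 + 143, 262 = 1·143 + 119, 143 = 1·119 + 24, 119 = 4·24 + 23, 24 = 1·23 + 1, 23 = 23·1 + 0.
Working back up the chain: 1 = 24 − 1·23 = 24 − (119 − 4·24) = −119 + 5·24 = −119 + 5·(143 − 1·119) = 5·143 − 6·119 = 5·143 − 6·(262 − 1·143) = −6·262 + 11·143 = −6·262 + 11·(667 − 2·262) = 11·667 − 28·262. So 667·11 + 262·(-28) = 1.
Scaling by 384 gives the particular solution (u, v) = (4224, -10752).
Shifting by a multiple of (262, −667) keeps it a solution: u = 4224 − 16·262 = 32, v = -10752 + 16·667 = -80.
Indeed 667·32 + 262·(-80) = 21344 − 20960 = 384.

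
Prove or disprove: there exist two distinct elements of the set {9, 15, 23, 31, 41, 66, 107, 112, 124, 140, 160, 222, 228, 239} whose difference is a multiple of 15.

There is no such pair.

Residues mod 15: 9↦9, 15↦0, 23↦8, 31↦1, 41↦11, 66↦6, 107↦2, 112↦7, 124↦4, 140↦5, 160↦10, 222↦12, 228↦3, 239↦14.
These 14 residues are pairwise different, hence no difference of two elements is divisible by 15.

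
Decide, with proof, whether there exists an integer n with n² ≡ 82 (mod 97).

There is no such integer.

Apply Euler's criterion with the prime 97: 82 is a quadratic residue iff 82^48 ≡ 1 (mod 97), and a non-residue iff it is ≡ −1.
Squaring successively (mod 97): 82^2 = 6724 ≡ 31; 82^4 ≡ 31² = 961 ≡ 88; 82^8 ≡ 88² = 7744 ≡ 81; 82^16 ≡ 81² = 6561 ≡ 62; 82^32 ≡ 62² = 3844 ≡ 61.
Since 48 = 32 + 16, 82^48 ≡ 61 · 62; multiplying out mod 97: 61·62 = 3782 ≡ 96. Thus 82^48 ≡ 96 ≡ −1 (mod 97).
The value −1 means 82 is a non-residue modulo 97, so n² ≡ 82 (mod 97) is impossible.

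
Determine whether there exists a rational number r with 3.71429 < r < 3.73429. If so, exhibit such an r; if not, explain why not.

r = 41/11

Scale by 11: the interval becomes (40.85719, 41.07719), which contains the integer 41.
So r = 41/11 works: it is a ratio of integers, and dividing 11·3.71429 < 41 < 11·3.73429 through by 11 gives 3.71429 < 41/11 < 3.73429.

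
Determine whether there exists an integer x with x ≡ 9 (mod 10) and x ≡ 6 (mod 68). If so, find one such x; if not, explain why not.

No, no such integer exists.

gcd(10, 68) = 2. If x ≡ 9 (mod 10) and x ≡ 6 (mod 68), then x ≡ 9 (mod 2) and x ≡ 6 (mod 2).
But 9 mod 2 = 1 while 6 mod 2 = 0, a contradiction.
Therefore no such x exists.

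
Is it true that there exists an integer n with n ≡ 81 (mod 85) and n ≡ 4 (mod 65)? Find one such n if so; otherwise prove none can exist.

No, no such integer exists.

gcd(85, 65) = 5. If n ≡ 81 (mod 85) and n ≡ 4 (mod 65), then n ≡ 81 (mod 5) and n ≡ 4 (mod 5).
However 81 ≡ 1 and 4 ≡ 4 (mod 5), and 1 ≠ 4.
Hence the system has no solution.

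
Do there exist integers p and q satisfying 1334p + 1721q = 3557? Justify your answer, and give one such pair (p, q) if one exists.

Since gcd(1334, 1721) = 1, every integer is an integer combination of 1334 and 1721.
Run the Euclidean algorithm on 1721 and 1334: 1721 = 1·1334 + 387, 1334 = 3·387 + 173, 387 = 2·173 + 41, 173 = 4·41 + 9, 41 = 4·9 + 5, 9 = 1·5 + 4, 5 = 1·4 + 1, 4 = 4·1 + 0.
Working back up the chain: 1 = 5 − 1·4 = 5 − (9 − 1·5) = −9 + 2·5 = −9 + 2·(41 − 4·9) = 2·41 − 9·9 = 2·41 − 9·(173 − 4·41) = −9·173 + 38·41 = −9·173 + 38·(387 − 2·173) = 38·387 − 85·173 = 38·387 − 85·(1334 − 3·387) = −85·1334 + 293·387 = −85·1334 + 293·(1721 − 1·1334) = 293·1721 − 378·1334. So 1334·(-378) + 1721·293 = 1.
Times 3557: 1334·(-1344546) + 1721·1042201 = 3557, so (-1344546, 1042201) solves it.
The general solution is p = -1344546 + 1721k, q = 1042201 − 1334k; taking k = 782 gives the smaller pair p = 1276, q = -987.
Indeed 1334·1276 + 1721·(-987) = 1702184 − 1698627 = 3557.

p = 1276, q = -987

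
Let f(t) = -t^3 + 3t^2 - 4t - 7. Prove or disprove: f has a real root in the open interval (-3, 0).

f(-3) = 59 and f(0) = -7, which have opposite signs.
As a polynomial, f is continuous on every closed interval.
By the Intermediate Value Theorem, f takes the value 0 somewhere in the open interval.

Such a root exists.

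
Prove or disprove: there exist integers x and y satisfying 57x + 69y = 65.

No, no such integers exist.

gcd(57, 69) = 3, so every integer of the form 57x + 69y is a multiple of 3.
But 65 is not a multiple of 3 (it leaves remainder 2).
Therefore 57x + 69y = 65 has no solution in integers.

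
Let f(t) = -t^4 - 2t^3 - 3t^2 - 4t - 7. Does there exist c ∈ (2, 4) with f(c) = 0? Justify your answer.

f(2) = -59 and f(4) = -455, both negative, so a sign-change argument is unavailable; we show f keeps this sign on the whole interval.
Shift to the endpoint 2: with t = 2 + u (0 < u < 2), one computes f(2 + u) = -u^4 - 10u^3 - 39u^2 - 72u - 59.
All 5 nonzero coefficients of this polynomial in u are negative; hence for u > 0 the value is a sum of negative terms (the constant -59 among them).
So f is strictly negative on (2, 4); no root exists in the interval.

f has no root in that interval.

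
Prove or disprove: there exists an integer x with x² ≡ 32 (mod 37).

37 is prime, so by Euler's criterion 32 is a square mod 37 iff 32^((37−1)/2) = 32^18 ≡ 1 (mod 37).
Squaring successively (mod 37): 32^2 = 1024 ≡ 25; 32^4 ≡ 25² = 625 ≡ 33; 32^8 ≡ 33² = 1089 ≡ 16; 32^16 ≡ 16² = 256 ≡ 34.
Since 18 = 16 + 2, 32^18 ≡ 34 · 25; multiplying out mod 37: 34·25 = 850 ≡ 36. Thus 32^18 ≡ 36 ≡ −1 (mod 37).
By Euler's criterion 32 is a quadratic non-residue mod 37: no x satisfies x² ≡ 32 (mod 37).

There is no such integer.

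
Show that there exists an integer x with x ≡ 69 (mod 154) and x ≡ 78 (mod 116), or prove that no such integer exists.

gcd(154, 116) = 2. If x ≡ 69 (mod 154) and x ≡ 78 (mod 116), then x ≡ 69 (mod 2) and x ≡ 78 (mod 2).
These are incompatible: 69 − 78 = -9 is not divisible by 2.
So no integer satisfies both congruences.

No such integer exists.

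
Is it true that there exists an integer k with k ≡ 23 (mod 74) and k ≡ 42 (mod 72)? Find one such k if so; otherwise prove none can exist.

Both moduli are multiples of 2 = gcd(74, 72), so any solution would satisfy k ≡ 23 and k ≡ 42 modulo 2 simultaneously.
But 23 mod 2 = 1 while 42 mod 2 = 0, a contradiction.
So no integer satisfies both congruences.

There is no such integer.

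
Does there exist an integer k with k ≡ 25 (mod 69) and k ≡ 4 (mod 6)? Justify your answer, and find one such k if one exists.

k = 94

The moduli are not coprime: gcd(69, 6) = 3. Compatibility requires 3 ∣ (4 − 25) = -21, which holds, so solutions exist.
The integers ≡ 25 (mod 69) are 25, 94, …; their remainders mod 6 are 1, 4, so k = 94 is the first that is ≡ 4 (mod 6).
Indeed 94 ≡ 25 (mod 69) and 94 ≡ 4 (mod 6).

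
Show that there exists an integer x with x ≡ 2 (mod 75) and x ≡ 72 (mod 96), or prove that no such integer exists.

Both moduli are multiples of 3 = gcd(75, 96), so any solution would satisfy x ≡ 2 and x ≡ 72 modulo 3 simultaneously.
However 2 ≡ 2 and 72 ≡ 0 (mod 3), and 2 ≠ 0.
Therefore no such x exists.

There is no such integer.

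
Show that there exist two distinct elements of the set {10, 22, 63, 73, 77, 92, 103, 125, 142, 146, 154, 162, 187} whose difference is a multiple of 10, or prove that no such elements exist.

The pair (22, 92) works.

22 mod 10 = 2 and 92 mod 10 = 2, so 92 − 22 = 70 = 7·10.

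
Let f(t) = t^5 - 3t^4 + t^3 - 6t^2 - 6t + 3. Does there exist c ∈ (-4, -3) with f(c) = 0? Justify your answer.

f has no root in that interval.

f(-4) = -1925 and f(-3) = -546, both negative, so a sign-change argument is unavailable; we show f keeps this sign on the whole interval.
Substitute t = -3 − u, where 0 < u < 1 on the interval. Expanding, f(-3 − u) = -u^5 - 18u^4 - 127u^3 - 447u^2 - 786u - 546.
All 6 nonzero coefficients of this polynomial in u are negative; hence for u > 0 the value is a sum of negative terms (the constant -546 among them).
Therefore f(t) < 0 throughout (-4, -3), and f has no zero there.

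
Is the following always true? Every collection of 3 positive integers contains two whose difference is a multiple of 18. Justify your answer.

No, the set {60, 61, 62} is a counterexample.

Try 3 consecutive integers, 60, 61, 62. Their remainders mod 18 are 6, 7, 8 — pairwise different, as any 3 ≤ 18 consecutive integers have distinct residues.
No two share a residue, so no pair has difference divisible by 18; the claim fails for this set.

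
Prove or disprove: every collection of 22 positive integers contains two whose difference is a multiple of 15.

Each integer lies in one of the 15 residue classes modulo 15.
Placing 22 integers into 15 classes, some class receives at least two — say a and b.
Then a ≡ b (mod 15), i.e. 15 ∣ (a − b).

Yes.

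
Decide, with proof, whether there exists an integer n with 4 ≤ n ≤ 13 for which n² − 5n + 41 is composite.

At n = 7: 7² − 5·7 + 41 = 55 = 5·11, which is composite.

n = 7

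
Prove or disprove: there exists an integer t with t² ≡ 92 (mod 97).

97 is prime, so by Euler's criterion 92 is a square mod 97 iff 92^((97−1)/2) = 92^48 ≡ 1 (mod 97).
Repeated squaring mod 97: 92^2 = 8464 ≡ 25; 92^4 ≡ 25² = 625 ≡ 43; 92^8 ≡ 43² = 1849 ≡ 6; 92^16 ≡ 6² = 36 ≡ 36; 92^32 ≡ 36² = 1296 ≡ 35.
Since 48 = 32 + 16, 92^48 ≡ 35 · 36; multiplying out mod 97: 35·36 = 1260 ≡ 96. Thus 92^48 ≡ 96 ≡ −1 (mod 97).
The value −1 means 92 is a non-residue modulo 97, so t² ≡ 92 (mod 97) is impossible.

There is no such integer.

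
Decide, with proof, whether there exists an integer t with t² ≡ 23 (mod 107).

t = 39

t = 39 works: 39² = 1521, and 1521 − 23 = 1498 = 14·107.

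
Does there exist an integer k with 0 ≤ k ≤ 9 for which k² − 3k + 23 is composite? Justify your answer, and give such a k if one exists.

k = 7

At k = 7: 7² − 3·7 + 23 = 51 = 3·17, which is composite.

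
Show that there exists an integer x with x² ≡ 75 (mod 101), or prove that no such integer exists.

There is no such integer.

101 is prime, so by Euler's criterion 75 is a square mod 101 iff 75^((101−1)/2) = 75^50 ≡ 1 (mod 101).
Repeated squaring mod 101: 75^2 = 5625 ≡ 70; 75^4 ≡ 70² = 4900 ≡ 52; 75^8 ≡ 52² = 2704 ≡ 78; 75^16 ≡ 78² = 6084 ≡ 24; 75^32 ≡ 24² = 576 ≡ 71.
Since 50 = 32 + 16 + 2, 75^50 ≡ 71 · 24 · 70; multiplying out mod 101: 71·24 = 1704 ≡ 88, then 88·70 = 6160 ≡ 100. Thus 75^50 ≡ 100 ≡ −1 (mod 101).
The value −1 means 75 is a non-residue modulo 101, so x² ≡ 75 (mod 101) is impossible.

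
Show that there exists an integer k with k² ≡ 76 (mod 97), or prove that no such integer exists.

97 is prime, so by Euler's criterion 76 is a square mod 97 iff 76^((97−1)/2) = 76^48 ≡ 1 (mod 97).
Repeated squaring mod 97: 76^2 = 5776 ≡ 53; 76^4 ≡ 53² = 2809 ≡ 93; 76^8 ≡ 93² = 8649 ≡ 16; 76^16 ≡ 16² = 256 ≡ 62; 76^32 ≡ 62² = 3844 ≡ 61.
Since 48 = 32 + 16, 76^48 ≡ 61 · 62; multiplying out mod 97: 61·62 = 3782 ≡ 96. Thus 76^48 ≡ 96 ≡ −1 (mod 97).
By Euler's criterion 76 is a quadratic non-residue mod 97: no k satisfies k² ≡ 76 (mod 97).

No, no such integer exists.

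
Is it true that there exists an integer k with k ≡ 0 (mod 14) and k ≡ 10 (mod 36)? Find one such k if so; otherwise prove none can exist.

gcd(14, 36) = 2. A simultaneous solution exists iff 0 ≡ 10 (mod 2); here 0 mod 2 = 0 = 10 mod 2, so it does.
Put k = 0 + 14t, so we need 14t ≡ 10 (mod 36), equivalently (divide by 2) 7t ≡ 5 (mod 18).
Note 7·13 = 91 ≡ 1 (mod 18) (as 91 − 1 = 5·18), so 7⁻¹ ≡ 13.
Therefore t ≡ 13·5 = 65 ≡ 11 (mod 18).
Then k = 0 + 14·11 = 154.
Indeed 154 ≡ 0 (mod 14) and 154 ≡ 10 (mod 36).

k = 154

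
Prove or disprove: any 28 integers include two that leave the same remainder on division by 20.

There are exactly 20 possible remainders on division by 20.
Placing 28 integers into 20 classes, some class receives at least two — say a and b.
So a and b have equal remainders mod 20, which is exactly what was to be shown.

True.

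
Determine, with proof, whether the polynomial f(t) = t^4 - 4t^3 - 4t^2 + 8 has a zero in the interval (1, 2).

f(1) = 1 and f(2) = -24, which have opposite signs.
f is continuous everywhere (it is a polynomial), in particular on [1, 2].
By the Intermediate Value Theorem f must vanish at some point of (1, 2).

Such a root exists.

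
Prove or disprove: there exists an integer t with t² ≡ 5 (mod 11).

Take t = 7. Then 7² = 49 = 4·11 + 5, so 7² ≡ 5 (mod 11).

t = 7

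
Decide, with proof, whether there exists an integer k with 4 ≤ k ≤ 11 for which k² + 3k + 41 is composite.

At k = 5: 5² + 3·5 + 41 = 81 = 3·27, which is composite.

k = 5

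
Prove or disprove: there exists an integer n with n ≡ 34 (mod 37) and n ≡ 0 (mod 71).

The moduli 37 and 71 are coprime, so by the Chinese Remainder Theorem a unique solution modulo 2627 exists.
Any solution of the first congruence is n = 34 + 37t; substituting into the second, 37t ≡ 0 − 34 ≡ 37 (mod 71).
Invert 37 mod 71 by the Euclidean algorithm: 71 = 1·37 + 34, 37 = 1·34 + 3, 34 = 11·3 + 1, 3 = 3·1 + 0; back-substituting, 1 = 34 − 11·3 = 34 − 11·(37 − 1·34) = −11·37 + 12·34 = −11·37 + 12·(71 − 1·37) = 12·71 − 23·37. Hence 37·(-23) ≡ 1, so 37⁻¹ ≡ -23 ≡ 48 (mod 71).
Multiplying by 48: t ≡ 48·37 = 1776 ≡ 1 (mod 71).
Taking t = 1 gives n = 34 + 37·1 = 71.
Indeed 71 ≡ 34 (mod 37) and 71 ≡ 0 (mod 71).

n = 71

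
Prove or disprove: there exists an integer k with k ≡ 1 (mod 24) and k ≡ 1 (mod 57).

k = 1

gcd(24, 57) = 3. A simultaneous solution exists iff 1 ≡ 1 (mod 3); here 1 mod 3 = 1 = 1 mod 3, so it does.
In fact k = 1 itself already satisfies 1 mod 57 = 1.
Check: 1 mod 24 = 1, 1 mod 57 = 1. ✓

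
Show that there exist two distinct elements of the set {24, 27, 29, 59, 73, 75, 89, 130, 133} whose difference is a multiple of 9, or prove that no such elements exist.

Residues mod 9: 24↦6, 27↦0, 29↦2, 59↦5, 73↦1, 75↦3, 89↦8, 130↦4, 133↦7.
All 9 residues are distinct, so no two elements differ by a multiple of 9.

No, no such pair exists.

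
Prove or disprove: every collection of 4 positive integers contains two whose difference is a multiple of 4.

Consider the 4 integers 3, 4, 5, 6. They lie in distinct residue classes modulo 4, since 4 ≤ 4.
The differences between them range over 1, …, 3, none of which is divisible by 4.

No; for instance {3, 4, 5, 6} is a counterexample.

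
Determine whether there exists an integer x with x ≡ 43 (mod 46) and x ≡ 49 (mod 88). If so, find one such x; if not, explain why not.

Here gcd(46, 88) = 2, and both 43 and 49 leave remainder 1 mod 2, so the system is consistent.
Write x = 43 + 46t. Then 46t ≡ 49 − 43 ≡ 6 (mod 88); dividing through by 2 gives 23t ≡ 3 (mod 44).
To invert 23 modulo 44: 44 = 1·23 + 21, 23 = 1·21 + 2, 21 = 10·2 + 1, 2 = 2·1 + 0, and unwinding, 1 = 21 − 10·2 = 21 − 10·(23 − 1·21) = −10·23 + 11·21 = −10·23 + 11·(44 − 1·23) = 11·44 − 21·23. Thus 23⁻¹ ≡ -21 ≡ 23 (mod 44).
Multiplying by 23: t ≡ 23·3 = 69 ≡ 25 (mod 44).
Then x = 43 + 46·25 = 1193.
Check: 1193 mod 46 = 43, 1193 mod 88 = 49. ✓

x = 1193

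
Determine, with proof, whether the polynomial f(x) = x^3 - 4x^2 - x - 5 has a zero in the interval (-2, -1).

f(-2) = -27 and f(-1) = -9, both negative, so a sign-change argument is unavailable; we show f keeps this sign on the whole interval.
Substitute x = -1 − u, where 0 < u < 1 on the interval. Expanding, f(-1 − u) = -u^3 - 7u^2 - 10u - 9.
The nonzero coefficients here are all negative, so for u > 0 every term is negative (or zero), and the constant term -9 is strictly negative.
Therefore f(x) < 0 throughout (-2, -1), and f has no zero there.

No such root exists.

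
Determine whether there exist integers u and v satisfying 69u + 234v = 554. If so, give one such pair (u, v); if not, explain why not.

No such integers exist.

Both 69 and 234 are divisible by gcd(69, 234) = 3, hence so is any combination 69u + 234v.
But 554 is not a multiple of 3 (it leaves remainder 2).
So the equation is unsolvable over ℤ.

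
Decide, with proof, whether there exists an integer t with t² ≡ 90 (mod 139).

139 is prime, so by Euler's criterion 90 is a square mod 139 iff 90^((139−1)/2) = 90^69 ≡ 1 (mod 139).
Repeated squaring mod 139: 90^2 = 8100 ≡ 38; 90^4 ≡ 38² = 1444 ≡ 54; 90^8 ≡ 54² = 2916 ≡ 136; 90^16 ≡ 136² = 18496 ≡ 9; 90^32 ≡ 9² = 81 ≡ 81; 90^64 ≡ 81² = 6561 ≡ 28.
Since 69 = 64 + 4 + 1, 90^69 ≡ 28 · 54 · 90; multiplying out mod 139: 28·54 = 1512 ≡ 122, then 122·90 = 10980 ≡ 138. Thus 90^69 ≡ 138 ≡ −1 (mod 139).
By Euler's criterion 90 is a quadratic non-residue mod 139: no t satisfies t² ≡ 90 (mod 139).

There is no such integer.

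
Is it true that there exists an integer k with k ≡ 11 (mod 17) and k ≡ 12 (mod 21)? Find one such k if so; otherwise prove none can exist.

The moduli 17 and 21 are coprime, so by the Chinese Remainder Theorem a unique solution modulo 357 exists.
Write k = 11 + 17t and require 11 + 17t ≡ 12 (mod 21), i.e. 17t ≡ 1 (mod 21).
Invert 17 mod 21 by the Euclidean algorithm: 21 = 1·17 + 4, 17 = 4·4 + 1, 4 = 4·1 + 0; back-substituting, 1 = 17 − 4·4 = 17 − 4·(21 − 1·17) = −4·21 + 5·17. Hence 17·5 ≡ 1, so 17⁻¹ ≡ 5 (mod 21).
Therefore t ≡ 5·1 = 5 (mod 21).
With t = 5: k = 11 + 17·5 = 96.
Verify: 96 = 5·17 + 11 and 96 = 4·21 + 12. ✓

k = 96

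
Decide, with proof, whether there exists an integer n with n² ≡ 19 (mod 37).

No such integer exists.

37 is prime, so by Euler's criterion 19 is a square mod 37 iff 19^((37−1)/2) = 19^18 ≡ 1 (mod 37).
Squaring successively (mod 37): 19^2 = 361 ≡ 28; 19^4 ≡ 28² = 784 ≡ 7; 19^8 ≡ 7² = 49 ≡ 12; 19^16 ≡ 12² = 144 ≡ 33.
Since 18 = 16 + 2, 19^18 ≡ 33 · 28; multiplying out mod 37: 33·28 = 924 ≡ 36. Thus 19^18 ≡ 36 ≡ −1 (mod 37).
The value −1 means 19 is a non-residue modulo 37, so n² ≡ 19 (mod 37) is impossible.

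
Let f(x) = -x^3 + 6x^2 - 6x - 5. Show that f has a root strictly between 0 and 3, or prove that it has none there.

f(0) = -5 and f(3) = 4, which have opposite signs.
As a polynomial, f is continuous on every closed interval.
By the Intermediate Value Theorem, f takes the value 0 somewhere in the open interval.

Such a root exists.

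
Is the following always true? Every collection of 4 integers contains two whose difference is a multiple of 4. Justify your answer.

Consider the 4 integers 20, 21, 22, 23. They lie in distinct residue classes modulo 4, since 4 ≤ 4.
The differences between them range over 1, …, 3, none of which is divisible by 4.

No; for instance {20, 21, 22, 23} is a counterexample.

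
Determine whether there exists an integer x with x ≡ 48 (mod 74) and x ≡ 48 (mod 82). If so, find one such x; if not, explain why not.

x = 48

The moduli are not coprime: gcd(74, 82) = 2. Compatibility requires 2 ∣ (48 − 48) = 0, which holds, so solutions exist.
In fact x = 48 itself already satisfies 48 mod 82 = 48.
Verify: 48 = 0·74 + 48 and 48 = 0·82 + 48. ✓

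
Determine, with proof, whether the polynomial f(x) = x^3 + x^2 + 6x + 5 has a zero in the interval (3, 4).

Evaluate at the endpoints: f(3) = 59, f(4) = 109 — same sign (positive).
f'(x) = 3x^2 + 2x + 6 has discriminant 2² − 4·3·6 = -68 < 0, so f' has no real roots and is positive for every real x.
So f is strictly increasing; between 3 and 4 its values lie between f(3) = 59 and f(4) = 109, all positive. Therefore f has no root in (3, 4).

No.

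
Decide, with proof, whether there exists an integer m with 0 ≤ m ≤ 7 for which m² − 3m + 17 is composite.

m = 1

At m = 1: 1² − 3·1 + 17 = 15 = 3·5, which is composite.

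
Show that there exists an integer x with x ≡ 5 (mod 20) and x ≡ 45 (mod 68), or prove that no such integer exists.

gcd(20, 68) = 4. A simultaneous solution exists iff 5 ≡ 45 (mod 4); here 5 mod 4 = 1 = 45 mod 4, so it does.
List candidates x ≡ 5 (mod 20): 5, 25, 45. Modulo 68 these are 5, 25, 45; 45 gives 45 as required.
Indeed 45 ≡ 5 (mod 20) and 45 ≡ 45 (mod 68).

x = 45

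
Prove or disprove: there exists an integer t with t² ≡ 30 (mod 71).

Take t = 32. Then 32² = 1024 = 14·71 + 30, so 32² ≡ 30 (mod 71).

t = 32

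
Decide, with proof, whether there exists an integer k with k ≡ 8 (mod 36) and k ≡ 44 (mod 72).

Here gcd(36, 72) = 36, and both 8 and 44 leave remainder 8 mod 36, so the system is consistent.
List candidates k ≡ 8 (mod 36): 8, 44. Modulo 72 these are 8, 44; 44 gives 44 as required.
Verify: 44 = 1·36 + 8 and 44 = 0·72 + 44. ✓

k = 44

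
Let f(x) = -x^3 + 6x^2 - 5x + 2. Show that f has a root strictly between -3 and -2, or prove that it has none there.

No such root exists.

The endpoint values f(-3) = 98 and f(-2) = 44 are both positive. Claim: f(x) > 0 for every x in (-3, -2).
Substitute x = -2 − u, where 0 < u < 1 on the interval. Expanding, f(-2 − u) = u^3 + 12u^2 + 41u + 44.
All 4 nonzero coefficients of this polynomial in u are positive; hence for u > 0 the value is a sum of positive terms (the constant 44 among them).
Therefore f(x) > 0 throughout (-3, -2), and f has no zero there.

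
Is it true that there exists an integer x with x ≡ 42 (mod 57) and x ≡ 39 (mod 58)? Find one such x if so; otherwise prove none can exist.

x = 213

The moduli 57 and 58 are coprime, so by the Chinese Remainder Theorem a unique solution modulo 3306 exists.
Any solution of the first congruence is x = 42 + 57t; substituting into the second, 57t ≡ 39 − 42 ≡ 55 (mod 58).
Invert 57 mod 58 by the Euclidean algorithm: 58 = 1·57 + 1, 57 = 57·1 + 0; back-substituting, 1 = 58 − 1·57. Hence 57·(-1) ≡ 1, so 57⁻¹ ≡ -1 ≡ 57 (mod 58).
Therefore t ≡ 57·55 = 3135 ≡ 3 (mod 58).
Taking t = 3 gives x = 42 + 57·3 = 213.
Indeed 213 ≡ 42 (mod 57) and 213 ≡ 39 (mod 58).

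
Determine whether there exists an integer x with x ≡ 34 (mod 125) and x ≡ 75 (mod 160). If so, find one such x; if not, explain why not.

gcd(125, 160) = 5. If x ≡ 34 (mod 125) and x ≡ 75 (mod 160), then x ≡ 34 (mod 5) and x ≡ 75 (mod 5).
These are incompatible: 34 − 75 = -41 is not divisible by 5.
Therefore no such x exists.

No such integer exists.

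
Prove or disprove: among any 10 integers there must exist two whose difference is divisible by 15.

No; for instance {48, 49, 50, 51, 52, 53, 54, 55, 56, 57} is a counterexample.

Consider the 10 integers 48, 49, …, 57. They lie in distinct residue classes modulo 15, since 10 ≤ 15.
The differences between them range over 1, …, 9, none of which is divisible by 15.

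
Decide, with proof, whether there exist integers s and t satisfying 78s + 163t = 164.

s = 23, t = -10

Since gcd(78, 163) = 1, every integer is an integer combination of 78 and 163.
Euclidean algorithm: 163 = 2·78 + 7, 78 = 11·7 + 1, 7 = 7·1 + 0.
Working back up the chain: 1 = 78 − 11·7 = 78 − 11·(163 − 2·78) = −11·163 + 23·78. So 78·23 + 163·(-11) = 1.
Multiplying through by 164: s = 23·164 = 3772, t = (-11)·164 = -1804 is a solution.
Shifting by a multiple of (163, −78) keeps it a solution: s = 3772 − 23·163 = 23, t = -1804 + 23·78 = -10.
Check: 78·23 + 163·(-10) = 1794 − 1630 = 164. ✓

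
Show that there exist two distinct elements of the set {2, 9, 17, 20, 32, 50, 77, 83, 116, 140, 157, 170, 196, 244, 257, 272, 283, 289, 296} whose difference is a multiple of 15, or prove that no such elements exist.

The pair (2, 17) works.

Reduce each element mod 15: 2↦2, 9↦9, 17↦2, 20↦5, 32↦2, 50↦5, 77↦2, 83↦8, 116↦11, 140↦5, 157↦7, 170↦5, 196↦1, 244↦4, 257↦2, 272↦2, 283↦13, 289↦4, 296↦11. The residue 2 repeats (at 2 and 17), and 17 − 2 = 15 = 1·15.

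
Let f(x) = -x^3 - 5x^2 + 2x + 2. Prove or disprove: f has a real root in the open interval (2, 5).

No such root exists.

f(2) = -22 and f(5) = -238, both negative, so a sign-change argument is unavailable; we show f keeps this sign on the whole interval.
Shift to the endpoint 2: with x = 2 + u (0 < u < 3), one computes f(2 + u) = -u^3 - 11u^2 - 30u - 22.
All 4 nonzero coefficients of this polynomial in u are negative; hence for u > 0 the value is a sum of negative terms (the constant -22 among them).
So f is strictly negative on (2, 5); no root exists in the interval.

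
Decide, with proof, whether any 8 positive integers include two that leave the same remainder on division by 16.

No, the set {48, 49, 50, 51, 52, 53, 54, 55} is a counterexample.

Take the 8 consecutive integers 48, 49, …, 55: their residues mod 16 are all distinct because 8 ≤ 16.
So no two of them leave the same remainder on division by 16; the claim fails for this set.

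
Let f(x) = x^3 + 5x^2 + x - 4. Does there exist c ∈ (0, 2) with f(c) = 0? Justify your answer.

f(0) = -4 and f(2) = 26, which have opposite signs.
As a polynomial, f is continuous on every closed interval.
By the Intermediate Value Theorem f must vanish at some point of (0, 2).

Such a root exists.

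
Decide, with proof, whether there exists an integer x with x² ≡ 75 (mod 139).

Apply Euler's criterion with the prime 139: 75 is a quadratic residue iff 75^69 ≡ 1 (mod 139), and a non-residue iff it is ≡ −1.
Repeated squaring mod 139: 75^2 = 5625 ≡ 65; 75^4 ≡ 65² = 4225 ≡ 55; 75^8 ≡ 55² = 3025 ≡ 106; 75^16 ≡ 106² = 11236 ≡ 116; 75^32 ≡ 116² = 13456 ≡ 112; 75^64 ≡ 112² = 12544 ≡ 34.
Since 69 = 64 + 4 + 1, 75^69 ≡ 34 · 55 · 75; multiplying out mod 139: 34·55 = 1870 ≡ 63, then 63·75 = 4725 ≡ 138. Thus 75^69 ≡ 138 ≡ −1 (mod 139).
By Euler's criterion 75 is a quadratic non-residue mod 139: no x satisfies x² ≡ 75 (mod 139).

No such integer exists.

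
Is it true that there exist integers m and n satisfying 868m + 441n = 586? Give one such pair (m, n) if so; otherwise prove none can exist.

No such integers exist.

Both 868 and 441 are divisible by gcd(868, 441) = 7, hence so is any combination 868m + 441n.
However 586 leaves remainder 5 on division by 7.
Hence no integers m, n satisfy the equation.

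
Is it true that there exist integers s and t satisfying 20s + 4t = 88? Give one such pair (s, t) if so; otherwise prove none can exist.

Since gcd(20, 4) = 4 and 88 = 4·22, Bézout's identity guarantees a solution.
Dividing through by 4 reduces the equation to 5s + 1t = 22.
With a unit coefficient on t, (s, t) = (0, 22) is an immediate solution.
Check: 20·0 + 4·22 = 0 + 88 = 88. ✓

s = 0, t = 22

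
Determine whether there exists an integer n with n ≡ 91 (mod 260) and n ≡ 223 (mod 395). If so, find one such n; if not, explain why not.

gcd(260, 395) = 5. If n ≡ 91 (mod 260) and n ≡ 223 (mod 395), then n ≡ 91 (mod 5) and n ≡ 223 (mod 5).
However 91 ≡ 1 and 223 ≡ 3 (mod 5), and 1 ≠ 3.
So no integer satisfies both congruences.

There is no such integer.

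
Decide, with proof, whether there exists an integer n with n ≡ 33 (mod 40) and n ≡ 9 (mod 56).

n = 233

Here gcd(40, 56) = 8, and both 33 and 9 leave remainder 1 mod 8, so the system is consistent.
List candidates n ≡ 33 (mod 40): 33, 73, 113, 153, 193, 233. Modulo 56 these are 33, 17, 1, 41, 25, 9; 233 gives 9 as required.
Indeed 233 ≡ 33 (mod 40) and 233 ≡ 9 (mod 56).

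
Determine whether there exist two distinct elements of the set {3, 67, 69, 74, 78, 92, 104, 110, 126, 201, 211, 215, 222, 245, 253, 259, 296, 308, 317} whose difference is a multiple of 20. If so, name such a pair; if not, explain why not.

Reduce each element modulo 20: 3↦3, 67↦7, 69↦9, 74↦14, 78↦18, 92↦12, 104↦4, 110↦10, 126↦6, 201↦1, 211↦11, 215↦15, 222↦2, 245↦5, 253↦13, 259↦19, 296↦16, 308↦8, 317↦17.
No residue repeats among the 19 elements, so no pair has difference ≡ 0 (mod 20).

No, no such pair exists.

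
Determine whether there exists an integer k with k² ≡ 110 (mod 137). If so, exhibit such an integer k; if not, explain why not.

There is no such integer.

137 is prime, so by Euler's criterion 110 is a square mod 137 iff 110^((137−1)/2) = 110^68 ≡ 1 (mod 137).
Squaring successively (mod 137): 110^2 = 12100 ≡ 44; 110^4 ≡ 44² = 1936 ≡ 18; 110^8 ≡ 18² = 324 ≡ 50; 110^16 ≡ 50² = 2500 ≡ 34; 110^32 ≡ 34² = 1156 ≡ 60; 110^64 ≡ 60² = 3600 ≡ 38.
Since 68 = 64 + 4, 110^68 ≡ 38 · 18; multiplying out mod 137: 38·18 = 684 ≡ 136. Thus 110^68 ≡ 136 ≡ −1 (mod 137).
By Euler's criterion 110 is a quadratic non-residue mod 137: no k satisfies k² ≡ 110 (mod 137).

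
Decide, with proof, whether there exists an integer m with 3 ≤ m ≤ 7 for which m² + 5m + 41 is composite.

At m = 3: 3² + 5·3 + 41 = 65 = 5·13, which is composite.

m = 3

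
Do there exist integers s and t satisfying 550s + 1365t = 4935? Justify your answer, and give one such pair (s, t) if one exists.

Every value of 550s + 1365t is a multiple of gcd(550, 1365) = 5; since 5 ∣ 4935, solutions exist.
Dividing through by 5 reduces the equation to 110s + 273t = 987.
Dividing repeatedly: 273 = 2·110 + 53, 110 = 2·53 + 4, 53 = 13·4 + 1, 4 = 4·1 + 0.
Back-substituting, 1 = 53 − 13·4 = 53 − 13·(110 − 2·53) = −13·110 + 27·53 = −13·110 + 27·(273 − 2·110) = 27·273 − 67·110; that is, 110·(-67) + 273·27 = 1.
Times 987: 110·(-66129) + 273·26649 = 987, so (-66129, 26649) solves it.
Shifting by a multiple of (273, −110) keeps it a solution: s = -66129 + 243·273 = 210, t = 26649 − 243·110 = -81.
Check: 550·210 + 1365·(-81) = 115500 − 110565 = 4935. ✓

s = 210, t = -81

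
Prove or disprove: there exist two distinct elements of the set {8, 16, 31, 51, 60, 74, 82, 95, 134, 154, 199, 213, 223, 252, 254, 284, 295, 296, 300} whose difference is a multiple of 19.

Residues mod 19: 8↦8, 16↦16, 31↦12, 51↦13, 60↦3, 74↦17, 82↦6, 95↦0, 134↦1, 154↦2, 199↦9, 213↦4, 223↦14, 252↦5, 254↦7, 284↦18, 295↦10, 296↦11, 300↦15.
No residue repeats among the 19 elements, so no pair has difference ≡ 0 (mod 19).

No such pair exists.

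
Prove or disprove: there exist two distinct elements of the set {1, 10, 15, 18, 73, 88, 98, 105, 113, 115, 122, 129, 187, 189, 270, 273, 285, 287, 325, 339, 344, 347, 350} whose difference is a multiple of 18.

The pair (1, 73) works.

1 mod 18 = 1 and 73 mod 18 = 1, so 73 − 1 = 72 = 4·18.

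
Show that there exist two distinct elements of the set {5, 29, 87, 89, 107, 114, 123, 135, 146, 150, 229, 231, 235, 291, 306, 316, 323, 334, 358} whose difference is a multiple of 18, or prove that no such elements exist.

Yes: 87 and 123.

Reduce each element mod 18: 5↦5, 29↦11, 87↦15, 89↦17, 107↦17, 114↦6, 123↦15, 135↦9, 146↦2, 150↦6, 229↦13, 231↦15, 235↦1, 291↦3, 306↦0, 316↦10, 323↦17, 334↦10, 358↦16. The residue 15 repeats (at 87 and 123), and 123 − 87 = 36 = 2·18.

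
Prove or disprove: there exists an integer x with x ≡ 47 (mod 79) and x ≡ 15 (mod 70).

gcd(79, 70) = 1, so the Chinese Remainder Theorem guarantees exactly one residue class mod 5530 satisfying both.
Any solution of the first congruence is x = 47 + 79t; substituting into the second, 79t ≡ 15 − 47 ≡ 38 (mod 70).
79 ≡ 9 (mod 70), so this reads 9t ≡ 38 (mod 70). Since 9·39 = 351 = 5·70 + 1, the inverse of 9 mod 70 is 39.
Multiplying by 39: t ≡ 39·38 = 1482 ≡ 12 (mod 70).
Taking t = 12 gives x = 47 + 79·12 = 995.
Verify: 995 = 12·79 + 47 and 995 = 14·70 + 15. ✓

x = 995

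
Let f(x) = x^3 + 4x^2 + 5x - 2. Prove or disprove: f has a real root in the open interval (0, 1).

Such a root exists.

f(0) = -2 and f(1) = 8, which have opposite signs.
As a polynomial, f is continuous on every closed interval.
By the Intermediate Value Theorem f must vanish at some point of (0, 1).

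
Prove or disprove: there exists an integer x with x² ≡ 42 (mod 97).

No such integer exists.

Apply Euler's criterion with the prime 97: 42 is a quadratic residue iff 42^48 ≡ 1 (mod 97), and a non-residue iff it is ≡ −1.
Repeated squaring mod 97: 42^2 = 1764 ≡ 18; 42^4 ≡ 18² = 324 ≡ 33; 42^8 ≡ 33² = 1089 ≡ 22; 42^16 ≡ 22² = 484 ≡ 96; 42^32 ≡ 96² = 9216 ≡ 1.
Since 48 = 32 + 16, 42^48 ≡ 1 · 96; multiplying out mod 97: 1·96 = 96 ≡ 96. Thus 42^48 ≡ 96 ≡ −1 (mod 97).
By Euler's criterion 42 is a quadratic non-residue mod 97: no x satisfies x² ≡ 42 (mod 97).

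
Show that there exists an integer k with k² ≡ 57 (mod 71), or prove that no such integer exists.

k = 25

Take k = 25. Then 25² = 625 = 8·71 + 57, so 25² ≡ 57 (mod 71).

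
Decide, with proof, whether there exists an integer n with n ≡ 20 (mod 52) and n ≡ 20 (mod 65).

n = 20

The moduli are not coprime: gcd(52, 65) = 13. Compatibility requires 13 ∣ (20 − 20) = 0, which holds, so solutions exist.
In fact n = 20 itself already satisfies 20 mod 65 = 20.
Check: 20 mod 52 = 20, 20 mod 65 = 20. ✓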